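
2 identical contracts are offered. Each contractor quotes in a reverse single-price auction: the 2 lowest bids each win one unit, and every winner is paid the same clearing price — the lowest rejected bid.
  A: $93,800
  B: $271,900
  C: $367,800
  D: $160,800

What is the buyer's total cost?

Bids ranked low→high: 93,800 (A), 160,800 (D), 271,900 (B), 367,800 (C)
Winners (2 units): A, D.
First losing bid is B's $271,900, which sets the uniform price.
Total cost = 2 × $271,900 = $543,800.

Total cost: $543,800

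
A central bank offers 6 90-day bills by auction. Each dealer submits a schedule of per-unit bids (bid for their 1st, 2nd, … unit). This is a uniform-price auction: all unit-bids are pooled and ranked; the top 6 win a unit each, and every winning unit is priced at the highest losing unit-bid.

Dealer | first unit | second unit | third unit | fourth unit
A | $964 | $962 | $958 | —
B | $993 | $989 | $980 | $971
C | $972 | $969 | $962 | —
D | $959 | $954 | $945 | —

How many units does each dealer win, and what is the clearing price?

All unit-bids, highest first — top 6: 993 (B-1), 989 (B-2), 980 (B-3), 972 (C-1), 971 (B-4), 969 (C-2)
The (k+1)-th unit-bid is $964.
Allocation: B 4, C 2.

B 4, C 2; clearing price $964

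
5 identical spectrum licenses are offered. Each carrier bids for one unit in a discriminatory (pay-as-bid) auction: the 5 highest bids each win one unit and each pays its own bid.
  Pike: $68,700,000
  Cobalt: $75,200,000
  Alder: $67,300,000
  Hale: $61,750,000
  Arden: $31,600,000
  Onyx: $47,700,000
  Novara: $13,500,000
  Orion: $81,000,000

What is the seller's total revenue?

Bids ranked high→low: 81,000,000 (Orion), 75,200,000 (Cobalt), 68,700,000 (Pike), 67,300,000 (Alder), 61,750,000 (Hale), 47,700,000 (Onyx), 31,600,000 (Arden), …
Top 5: Orion, Cobalt, Pike, Alder, Hale.
Total revenue = 81,000,000 + 75,200,000 + 68,700,000 + 67,300,000 + 61,750,000 = $353,950,000.

Total revenue: $353,950,000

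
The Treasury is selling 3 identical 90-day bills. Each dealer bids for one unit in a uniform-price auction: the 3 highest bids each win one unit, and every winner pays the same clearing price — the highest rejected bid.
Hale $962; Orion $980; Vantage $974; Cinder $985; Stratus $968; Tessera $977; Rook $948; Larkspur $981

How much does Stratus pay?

Bids ranked high→low: 985 (Cinder), 981 (Larkspur), 980 (Orion), 977 (Tessera), 974 (Vantage), …
Winners (3 units): Cinder, Larkspur, Orion.
Clearing price = highest rejected bid = $977.
Stratus does not win → pays $0.

Stratus pays $0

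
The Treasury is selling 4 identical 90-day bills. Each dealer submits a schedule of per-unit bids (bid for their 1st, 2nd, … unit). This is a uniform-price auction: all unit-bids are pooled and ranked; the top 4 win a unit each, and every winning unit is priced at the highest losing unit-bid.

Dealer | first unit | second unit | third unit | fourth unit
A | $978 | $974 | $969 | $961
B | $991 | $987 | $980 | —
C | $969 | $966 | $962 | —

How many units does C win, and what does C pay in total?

Pooled unit-bids ranked (top 4): 991 (B-1), 987 (B-2), 980 (B-3), 978 (A-1)
The (k+1)-th unit-bid is $974.
C wins 0 unit(s) at $974 each.

C: 0 units, pays $0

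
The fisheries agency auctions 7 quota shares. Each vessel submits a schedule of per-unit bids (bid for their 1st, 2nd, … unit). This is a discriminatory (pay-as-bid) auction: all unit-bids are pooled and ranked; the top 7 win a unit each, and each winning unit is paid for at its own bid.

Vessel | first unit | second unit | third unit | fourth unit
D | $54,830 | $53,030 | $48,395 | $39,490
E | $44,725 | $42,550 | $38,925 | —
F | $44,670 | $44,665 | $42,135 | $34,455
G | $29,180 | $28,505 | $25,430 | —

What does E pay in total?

E pays $87,275

Merging the schedules and taking the best 7: 54,830 (D-1), 53,030 (D-2), 48,395 (D-3), 44,725 (E-1), 44,670 (F-1), 44,665 (F-2), 42,550 (E-2)
Next rejected bid: $42,135 (not a price — pay-as-bid).
E's winning unit-bids: 44,725 + 42,550 = $87,275.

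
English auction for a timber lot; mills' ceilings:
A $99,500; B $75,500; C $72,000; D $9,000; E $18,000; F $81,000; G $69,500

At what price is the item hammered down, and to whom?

Limits in order: 99,500 (A) > 81,000 (F) > 75,500 (B) > 72,000 (C) > 69,500 (G) > 18,000 (E) > …
F is the last rival to drop out, at $81,000; A remains and wins at that price.

A wins at $81,000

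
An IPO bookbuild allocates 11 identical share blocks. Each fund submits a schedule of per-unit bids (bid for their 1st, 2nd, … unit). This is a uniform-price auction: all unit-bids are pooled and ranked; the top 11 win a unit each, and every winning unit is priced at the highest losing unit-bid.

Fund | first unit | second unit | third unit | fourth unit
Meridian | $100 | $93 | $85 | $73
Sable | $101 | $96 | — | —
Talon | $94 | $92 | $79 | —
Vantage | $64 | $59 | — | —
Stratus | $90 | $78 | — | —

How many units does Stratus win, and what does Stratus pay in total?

Stratus: 2 units, pays $128

Pooled unit-bids ranked (top 11): 101 (Sable-1), 100 (Meridian-1), 96 (Sable-2), 94 (Talon-1), 93 (Meridian-2), 92 (Talon-2), 90 (Stratus-1), 85 (Meridian-3), 79 (Talon-3), 78 (Stratus-2), 73 (Meridian-4)
The (k+1)-th unit-bid is $64.
Stratus wins 2 unit(s) at $64 each.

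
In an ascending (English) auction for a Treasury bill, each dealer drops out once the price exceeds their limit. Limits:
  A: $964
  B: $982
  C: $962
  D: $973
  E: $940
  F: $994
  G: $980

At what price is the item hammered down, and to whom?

Open ascending-bid auction: the price rises until one bidder remains; the winner pays the price at which the last rival dropped out.
Sorting limits: 994 (F) > 982 (B) > 980 (G) > 973 (D) > 964 (A) > 962 (C) > …
B is the last rival to drop out, at $982; F remains and wins at that price.

F wins at $982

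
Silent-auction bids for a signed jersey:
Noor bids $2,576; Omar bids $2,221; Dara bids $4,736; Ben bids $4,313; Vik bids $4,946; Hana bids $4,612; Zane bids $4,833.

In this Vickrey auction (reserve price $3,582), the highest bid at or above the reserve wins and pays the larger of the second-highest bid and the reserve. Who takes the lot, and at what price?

Vik pays $4,833

Vickrey auction (reserve price $3,582): the highest bid at or above the reserve wins and pays the larger of the second-highest bid and the reserve.
Bids ranked: 4,946 (Vik) > 4,833 (Zane) > 4,736 (Dara) > 4,612 (Hana) > 4,313 (Ben) > 2,576 (Noor) > …
Highest eligible bid: Vik at $4,946.
Second-highest bid $4,833 exceeds the reserve $3,582 → payment $4,833.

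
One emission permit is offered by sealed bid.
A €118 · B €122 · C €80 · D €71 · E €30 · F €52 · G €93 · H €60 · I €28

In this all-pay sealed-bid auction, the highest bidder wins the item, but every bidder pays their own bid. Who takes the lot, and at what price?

B pays €122

Rule: the highest bidder wins the item, but every bidder pays their own bid.
Sorting bids: 122 (B) > 118 (A) > 93 (G) > 80 (C) > 71 (D) > 60 (H) > …
B wins with the top bid; all bids are sunk regardless.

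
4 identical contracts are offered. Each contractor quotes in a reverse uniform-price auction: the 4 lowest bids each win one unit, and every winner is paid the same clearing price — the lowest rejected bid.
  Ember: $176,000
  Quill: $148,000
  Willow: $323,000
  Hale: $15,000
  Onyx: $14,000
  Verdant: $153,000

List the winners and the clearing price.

Sorting: 14,000 (Onyx), 15,000 (Hale), 148,000 (Quill), 153,000 (Verdant), 176,000 (Ember), 323,000 (Willow)
The 4 lowest are Onyx, Hale, Quill, Verdant.
First losing bid is Ember's $176,000, which sets the uniform price.

Onyx, Hale, Quill, Verdant; each is paid $176,000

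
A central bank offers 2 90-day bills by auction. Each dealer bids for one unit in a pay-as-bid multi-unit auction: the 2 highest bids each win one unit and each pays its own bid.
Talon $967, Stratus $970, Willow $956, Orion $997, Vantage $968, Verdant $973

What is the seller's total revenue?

Sorting: 997 (Orion), 973 (Verdant), 970 (Stratus), 968 (Vantage), …
The 2 highest are Orion, Verdant.
Total revenue = 997 + 973 = $1,970.

Total revenue: $1,970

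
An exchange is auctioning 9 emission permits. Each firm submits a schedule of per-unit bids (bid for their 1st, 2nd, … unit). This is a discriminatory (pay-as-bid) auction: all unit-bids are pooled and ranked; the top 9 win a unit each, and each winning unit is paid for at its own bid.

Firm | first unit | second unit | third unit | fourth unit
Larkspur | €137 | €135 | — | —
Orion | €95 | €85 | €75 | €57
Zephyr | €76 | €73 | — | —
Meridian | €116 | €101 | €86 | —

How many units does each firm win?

All unit-bids, highest first — top 9: 137 (Larkspur-1), 135 (Larkspur-2), 116 (Meridian-1), 101 (Meridian-2), 95 (Orion-1), 86 (Meridian-3), 85 (Orion-2), 76 (Zephyr-1), 75 (Orion-3)
Next rejected bid: €73 (not a price — pay-as-bid).
Allocation: Larkspur 2, Meridian 3, Orion 3, Zephyr 1.

Larkspur 2, Meridian 3, Orion 3, Zephyr 1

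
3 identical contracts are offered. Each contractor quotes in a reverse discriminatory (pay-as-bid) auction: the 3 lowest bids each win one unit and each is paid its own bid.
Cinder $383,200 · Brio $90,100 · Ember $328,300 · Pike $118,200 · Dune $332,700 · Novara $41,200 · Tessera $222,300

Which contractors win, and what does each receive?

Bids ranked low→high: 41,200 (Novara), 90,100 (Brio), 118,200 (Pike), 222,300 (Tessera), 328,300 (Ember), …
Winners (3 units): Novara, Brio, Pike.
Each winner is paid its own bid: Novara $41,200, Brio $90,100, Pike $118,200.

Novara $41,200, Brio $90,100, Pike $118,200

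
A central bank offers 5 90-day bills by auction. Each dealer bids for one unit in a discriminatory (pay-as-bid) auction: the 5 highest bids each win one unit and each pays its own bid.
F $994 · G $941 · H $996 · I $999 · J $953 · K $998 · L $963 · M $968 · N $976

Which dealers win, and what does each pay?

I $999, K $998, H $996, F $994, N $976

Sorting: 999 (I), 998 (K), 996 (H), 994 (F), 976 (N), 968 (M), 963 (L), …
Top 5: I, K, H, F, N.
Each winner pays its own bid: I $999, K $998, H $996, F $994, N $976.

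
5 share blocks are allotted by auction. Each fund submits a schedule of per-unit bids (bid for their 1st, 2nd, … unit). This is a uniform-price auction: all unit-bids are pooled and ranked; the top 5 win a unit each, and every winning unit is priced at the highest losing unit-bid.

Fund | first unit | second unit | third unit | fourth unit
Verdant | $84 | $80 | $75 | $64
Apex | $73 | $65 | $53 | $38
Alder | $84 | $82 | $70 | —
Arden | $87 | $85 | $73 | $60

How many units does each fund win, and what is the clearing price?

Merging the schedules and taking the best 5: 87 (Arden-1), 85 (Arden-2), 84 (Verdant-1), 84 (Alder-1), 82 (Alder-2)
The (k+1)-th unit-bid is $80.
Allocation: Alder 2, Arden 2, Verdant 1.

Alder 2, Arden 2, Verdant 1; clearing price $80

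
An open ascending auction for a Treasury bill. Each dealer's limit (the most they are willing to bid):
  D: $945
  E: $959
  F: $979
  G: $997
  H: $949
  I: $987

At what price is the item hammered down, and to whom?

G wins at $987

Limits in order: 997 (G) > 987 (I) > 979 (F) > 959 (E) > 949 (H) > 945 (D)
I is the last rival to drop out, at $987; G remains and wins at that price.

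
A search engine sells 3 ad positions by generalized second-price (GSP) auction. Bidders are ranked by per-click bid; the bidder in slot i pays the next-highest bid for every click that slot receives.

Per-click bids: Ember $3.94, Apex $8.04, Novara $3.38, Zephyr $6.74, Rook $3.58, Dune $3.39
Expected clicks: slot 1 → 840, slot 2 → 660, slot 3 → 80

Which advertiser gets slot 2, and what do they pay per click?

Sorting advertisers: $8.04 (Apex) > $6.74 (Zephyr) > $3.94 (Ember) > $3.58 (Rook) > …
Slot 2 goes to the second-ranked bidder, Zephyr, who pays the next bid down: $3.94/click.

Zephyr; $3.94 per click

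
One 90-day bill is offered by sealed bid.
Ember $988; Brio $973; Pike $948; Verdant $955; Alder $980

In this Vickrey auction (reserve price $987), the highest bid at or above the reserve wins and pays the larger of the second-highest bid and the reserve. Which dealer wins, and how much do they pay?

Vickrey auction (reserve price $987): the highest bid at or above the reserve wins and pays the larger of the second-highest bid and the reserve.
Bids in order: 988 (Ember) > 980 (Alder) > 973 (Brio) > 955 (Verdant) > 948 (Pike)
Ember has the top bid at or above the reserve ($988).
Second-highest bid $980 is below the reserve $987, so the reserve binds → payment $987.

Ember pays $987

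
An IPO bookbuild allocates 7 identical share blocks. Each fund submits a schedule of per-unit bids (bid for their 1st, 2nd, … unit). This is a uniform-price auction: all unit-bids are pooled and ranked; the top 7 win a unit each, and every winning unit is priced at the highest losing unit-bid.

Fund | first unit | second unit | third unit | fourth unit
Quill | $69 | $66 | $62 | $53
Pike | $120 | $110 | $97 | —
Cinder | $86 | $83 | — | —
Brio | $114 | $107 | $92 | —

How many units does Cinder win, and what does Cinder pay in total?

Merging the schedules and taking the best 7: 120 (Pike-1), 114 (Brio-1), 110 (Pike-2), 107 (Brio-2), 97 (Pike-3), 92 (Brio-3), 86 (Cinder-1)
The (k+1)-th unit-bid is $83.
Cinder wins 1 unit(s) at $83 each.

Cinder: 1 unit, pays $83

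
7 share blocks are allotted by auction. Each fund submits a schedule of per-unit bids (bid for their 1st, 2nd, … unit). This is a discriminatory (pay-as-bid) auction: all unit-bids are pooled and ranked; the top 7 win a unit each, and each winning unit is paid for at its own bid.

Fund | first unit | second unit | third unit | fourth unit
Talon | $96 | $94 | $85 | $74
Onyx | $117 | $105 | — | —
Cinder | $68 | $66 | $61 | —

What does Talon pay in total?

Talon pays $349

Merging the schedules and taking the best 7: 117 (Onyx-1), 105 (Onyx-2), 96 (Talon-1), 94 (Talon-2), 85 (Talon-3), 74 (Talon-4), 68 (Cinder-1)
Next rejected bid: $66 (not a price — pay-as-bid).
Talon's winning unit-bids: 96 + 94 + 85 + 74 = $349.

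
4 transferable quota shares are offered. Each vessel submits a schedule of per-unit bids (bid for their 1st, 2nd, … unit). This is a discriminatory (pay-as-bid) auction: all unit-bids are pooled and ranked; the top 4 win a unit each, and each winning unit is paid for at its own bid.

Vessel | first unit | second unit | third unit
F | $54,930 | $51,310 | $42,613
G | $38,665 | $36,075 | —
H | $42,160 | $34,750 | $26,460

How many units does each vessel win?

Merging the schedules and taking the best 4: 54,930 (F-1), 51,310 (F-2), 42,613 (F-3), 42,160 (H-1)
Next rejected bid: $38,665 (not a price — pay-as-bid).
Allocation: F 3, H 1.

F 3, H 1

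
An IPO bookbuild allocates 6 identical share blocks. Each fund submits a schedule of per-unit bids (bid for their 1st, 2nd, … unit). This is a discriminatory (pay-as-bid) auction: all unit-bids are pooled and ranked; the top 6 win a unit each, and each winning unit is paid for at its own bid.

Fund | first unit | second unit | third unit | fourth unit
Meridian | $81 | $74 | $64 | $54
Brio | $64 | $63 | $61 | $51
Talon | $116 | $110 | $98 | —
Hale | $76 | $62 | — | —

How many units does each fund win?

Hale 1, Meridian 2, Talon 3

Pooled unit-bids ranked (top 6): 116 (Talon-1), 110 (Talon-2), 98 (Talon-3), 81 (Meridian-1), 76 (Hale-1), 74 (Meridian-2)
Next rejected bid: $64 (not a price — pay-as-bid).
Allocation: Hale 1, Meridian 2, Talon 3.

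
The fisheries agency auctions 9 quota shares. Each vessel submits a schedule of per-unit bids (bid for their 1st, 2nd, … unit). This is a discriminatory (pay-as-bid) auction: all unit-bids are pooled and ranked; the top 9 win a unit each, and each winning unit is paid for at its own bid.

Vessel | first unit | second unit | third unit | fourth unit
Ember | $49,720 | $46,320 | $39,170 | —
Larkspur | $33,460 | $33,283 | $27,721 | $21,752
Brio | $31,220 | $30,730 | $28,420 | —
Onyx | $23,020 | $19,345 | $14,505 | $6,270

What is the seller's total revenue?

Total revenue: $320,044

All unit-bids, highest first — top 9: 49,720 (Ember-1), 46,320 (Ember-2), 39,170 (Ember-3), 33,460 (Larkspur-1), 33,283 (Larkspur-2), 31,220 (Brio-1), 30,730 (Brio-2), 28,420 (Brio-3), 27,721 (Larkspur-3)
Next rejected bid: $23,020 (not a price — pay-as-bid).
Each winning unit pays its own bid.
Revenue = 49,720 + 46,320 + 39,170 + 33,460 + 33,283 + 31,220 + 30,730 + 28,420 + 27,721 = $320,044.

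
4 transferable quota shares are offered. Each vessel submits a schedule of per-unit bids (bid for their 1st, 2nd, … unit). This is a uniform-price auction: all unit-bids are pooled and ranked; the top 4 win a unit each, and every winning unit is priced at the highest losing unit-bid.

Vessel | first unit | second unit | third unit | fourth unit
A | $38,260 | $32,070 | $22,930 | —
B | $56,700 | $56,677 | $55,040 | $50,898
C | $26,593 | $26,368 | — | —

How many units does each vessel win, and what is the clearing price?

B 4; clearing price $38,260

Pooled unit-bids ranked (top 4): 56,700 (B-1), 56,677 (B-2), 55,040 (B-3), 50,898 (B-4)
Highest rejected unit-bid = $38,260.
Allocation: B 4.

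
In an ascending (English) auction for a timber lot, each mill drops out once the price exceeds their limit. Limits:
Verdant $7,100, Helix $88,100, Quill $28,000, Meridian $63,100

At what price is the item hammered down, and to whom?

Helix wins at $63,100

Rule: the price rises until one bidder remains; the winner pays the price at which the last rival dropped out.
Limits ranked: 88,100 (Helix) > 63,100 (Meridian) > 28,000 (Quill) > 7,100 (Verdant)
Once the price passes $63,100, only Helix is left; the hammer falls at Meridian's limit of $63,100.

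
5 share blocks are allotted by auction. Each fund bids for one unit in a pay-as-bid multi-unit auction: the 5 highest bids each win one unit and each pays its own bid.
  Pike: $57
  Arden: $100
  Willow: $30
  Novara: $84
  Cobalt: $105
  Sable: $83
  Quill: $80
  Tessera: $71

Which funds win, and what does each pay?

Bids ranked high→low: 105 (Cobalt), 100 (Arden), 84 (Novara), 83 (Sable), 80 (Quill), 71 (Tessera), 57 (Pike), …
Top 5: Cobalt, Arden, Novara, Sable, Quill.
Each winner pays its own bid: Cobalt $105, Arden $100, Novara $84, Sable $83, Quill $80.

Cobalt $105, Arden $100, Novara $84, Sable $83, Quill $80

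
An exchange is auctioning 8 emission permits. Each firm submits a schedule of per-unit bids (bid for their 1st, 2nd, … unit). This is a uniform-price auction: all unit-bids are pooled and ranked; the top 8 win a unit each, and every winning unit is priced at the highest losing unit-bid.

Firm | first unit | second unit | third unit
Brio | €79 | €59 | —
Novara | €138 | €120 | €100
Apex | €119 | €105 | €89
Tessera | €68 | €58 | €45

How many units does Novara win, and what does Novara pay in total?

Novara: 3 units, pays €177

All unit-bids, highest first — top 8: 138 (Novara-1), 120 (Novara-2), 119 (Apex-1), 105 (Apex-2), 100 (Novara-3), 89 (Apex-3), 79 (Brio-1), 68 (Tessera-1)
The (k+1)-th unit-bid is €59.
Novara wins 3 unit(s) at €59 each.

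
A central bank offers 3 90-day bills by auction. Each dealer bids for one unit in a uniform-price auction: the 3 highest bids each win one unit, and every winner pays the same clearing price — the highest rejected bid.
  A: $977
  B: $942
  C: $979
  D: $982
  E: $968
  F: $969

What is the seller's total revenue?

Total revenue: $2,907

Ordering the bids: 982 (D), 979 (C), 977 (A), 969 (F), 968 (E), …
Winners (3 units): D, C, A.
Clearing price = highest rejected bid = $969.
Total revenue = 3 × $969 = $2,907.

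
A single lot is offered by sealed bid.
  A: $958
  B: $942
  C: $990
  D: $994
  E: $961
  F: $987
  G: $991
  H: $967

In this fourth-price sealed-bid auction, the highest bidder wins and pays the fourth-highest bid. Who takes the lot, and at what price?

D pays $987

Rule: the highest bidder wins and pays the fourth-highest bid.
Bids ranked: 994 (D) > 991 (G) > 990 (C) > 987 (F) > 967 (H) > 961 (E) > …
D wins; payment is bid #4 in the ranking = $987.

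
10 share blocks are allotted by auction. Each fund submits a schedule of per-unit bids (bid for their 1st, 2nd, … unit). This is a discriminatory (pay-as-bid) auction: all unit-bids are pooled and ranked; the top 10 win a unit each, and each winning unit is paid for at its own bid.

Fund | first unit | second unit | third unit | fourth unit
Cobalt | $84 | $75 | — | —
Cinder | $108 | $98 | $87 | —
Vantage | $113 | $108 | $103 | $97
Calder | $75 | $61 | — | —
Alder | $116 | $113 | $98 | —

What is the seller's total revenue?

Total revenue: $1,041

Merging the schedules and taking the best 10: 116 (Alder-1), 113 (Vantage-1), 113 (Alder-2), 108 (Cinder-1), 108 (Vantage-2), 103 (Vantage-3), 98 (Cinder-2), 98 (Alder-3), 97 (Vantage-4), 87 (Cinder-3)
Next rejected bid: $84 (not a price — pay-as-bid).
Each winning unit pays its own bid.
Revenue = 116 + 113 + 113 + 108 + 108 + 103 + 98 + 98 + 97 + 87 = $1,041.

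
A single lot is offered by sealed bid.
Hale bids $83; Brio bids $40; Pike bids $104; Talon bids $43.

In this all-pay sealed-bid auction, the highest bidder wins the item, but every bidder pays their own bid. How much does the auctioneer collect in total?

Total revenue: $270

Rule: the highest bidder wins the item, but every bidder pays their own bid.
Bids in order: 104 (Pike) > 83 (Hale) > 43 (Talon) > 40 (Brio)
Pike wins with the top bid; all bids are sunk regardless.
Every bidder forfeits their bid regardless of winning.
Revenue = 83 + 40 + 104 + 43 = $270.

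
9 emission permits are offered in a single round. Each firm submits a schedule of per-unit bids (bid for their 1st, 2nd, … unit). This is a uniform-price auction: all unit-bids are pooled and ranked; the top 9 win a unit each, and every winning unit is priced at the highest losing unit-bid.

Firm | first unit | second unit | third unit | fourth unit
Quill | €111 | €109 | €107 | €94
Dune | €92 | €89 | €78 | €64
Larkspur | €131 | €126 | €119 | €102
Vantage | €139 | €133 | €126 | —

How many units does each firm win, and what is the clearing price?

All unit-bids, highest first — top 9: 139 (Vantage-1), 133 (Vantage-2), 131 (Larkspur-1), 126 (Larkspur-2), 126 (Vantage-3), 119 (Larkspur-3), 111 (Quill-1), 109 (Quill-2), 107 (Quill-3)
The (k+1)-th unit-bid is €102.
Allocation: Larkspur 3, Quill 3, Vantage 3.

Larkspur 3, Quill 3, Vantage 3; clearing price €102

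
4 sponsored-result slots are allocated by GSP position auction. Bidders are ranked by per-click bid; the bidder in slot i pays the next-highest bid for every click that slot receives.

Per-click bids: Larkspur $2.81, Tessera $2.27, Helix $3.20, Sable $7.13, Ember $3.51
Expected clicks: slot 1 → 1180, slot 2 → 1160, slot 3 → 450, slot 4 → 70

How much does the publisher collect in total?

Total revenue: $9277.20

Per-click bids in order: $7.13 (Sable) > $3.51 (Ember) > $3.20 (Helix) > $2.81 (Larkspur) > $2.27 (Tessera)
Slot 1: Sable pays $3.51 × 1180 = $4141.80
Slot 2: Ember pays $3.20 × 1160 = $3712.00
Slot 3: Helix pays $2.81 × 450 = $1264.50
Slot 4: Larkspur pays $2.27 × 70 = $158.90
Total = $9277.20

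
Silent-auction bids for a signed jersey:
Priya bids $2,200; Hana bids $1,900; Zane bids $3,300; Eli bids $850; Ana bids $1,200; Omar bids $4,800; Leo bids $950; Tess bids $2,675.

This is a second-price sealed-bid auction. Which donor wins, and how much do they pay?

Omar pays $3,300

Bids ranked: 4,800 (Omar) > 3,300 (Zane) > 2,675 (Tess) > 2,200 (Priya) > 1,900 (Hana) > 1,200 (Ana) > …
Omar wins with the highest bid; price is set by the runner-up at $3,300.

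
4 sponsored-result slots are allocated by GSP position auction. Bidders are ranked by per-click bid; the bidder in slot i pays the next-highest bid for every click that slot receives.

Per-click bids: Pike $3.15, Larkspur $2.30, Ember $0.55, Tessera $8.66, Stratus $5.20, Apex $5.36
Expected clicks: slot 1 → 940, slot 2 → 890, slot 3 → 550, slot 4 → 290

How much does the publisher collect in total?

Total revenue: $12065.90

Sorting advertisers: $8.66 (Tessera) > $5.36 (Apex) > $5.20 (Stratus) > $3.15 (Pike) > $2.30 (Larkspur) > …
Slot 1: Tessera pays $5.36 × 940 = $5038.40
Slot 2: Apex pays $5.20 × 890 = $4628.00
Slot 3: Stratus pays $3.15 × 550 = $1732.50
Slot 4: Pike pays $2.30 × 290 = $667.00
Total = $12065.90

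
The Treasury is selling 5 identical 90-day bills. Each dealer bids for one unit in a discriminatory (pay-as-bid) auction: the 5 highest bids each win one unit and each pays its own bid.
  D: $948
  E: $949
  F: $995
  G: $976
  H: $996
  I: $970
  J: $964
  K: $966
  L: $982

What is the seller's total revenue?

Ordering the bids: 996 (H), 995 (F), 982 (L), 976 (G), 970 (I), 966 (K), 964 (J), …
Winners (5 units): H, F, L, G, I.
Total revenue = 996 + 995 + 982 + 976 + 970 = $4,919.

Total revenue: $4,919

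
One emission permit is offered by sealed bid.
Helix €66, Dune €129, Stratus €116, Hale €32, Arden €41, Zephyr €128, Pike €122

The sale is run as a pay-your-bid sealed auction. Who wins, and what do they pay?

Bids in order: 129 (Dune) > 128 (Zephyr) > 122 (Pike) > 116 (Stratus) > 66 (Helix) > 41 (Arden) > …
Dune has the highest bid and pays exactly that: €129.

Dune pays €129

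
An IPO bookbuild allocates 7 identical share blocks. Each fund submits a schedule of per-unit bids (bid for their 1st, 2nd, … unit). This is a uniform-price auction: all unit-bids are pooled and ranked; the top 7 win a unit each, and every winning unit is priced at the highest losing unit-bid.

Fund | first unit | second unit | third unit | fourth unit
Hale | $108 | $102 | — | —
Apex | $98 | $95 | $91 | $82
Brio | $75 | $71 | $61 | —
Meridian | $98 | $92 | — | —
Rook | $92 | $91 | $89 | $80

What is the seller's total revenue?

Total revenue: $637

Merging the schedules and taking the best 7: 108 (Hale-1), 102 (Hale-2), 98 (Apex-1), 98 (Meridian-1), 95 (Apex-2), 92 (Meridian-2), 92 (Rook-1)
First bid not allocated: $91.
Allocation: Apex 2, Hale 2, Meridian 2, Rook 1. Every unit priced at $91.
Revenue = 7 × 91 = $637.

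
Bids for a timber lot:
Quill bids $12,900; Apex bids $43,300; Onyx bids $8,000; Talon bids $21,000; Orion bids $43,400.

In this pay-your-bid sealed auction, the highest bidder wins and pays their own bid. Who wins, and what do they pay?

Bids ranked: 43,400 (Orion) > 43,300 (Apex) > 21,000 (Talon) > 12,900 (Quill) > 8,000 (Onyx)
Orion has the highest bid and pays exactly that: $43,400.

Orion pays $43,400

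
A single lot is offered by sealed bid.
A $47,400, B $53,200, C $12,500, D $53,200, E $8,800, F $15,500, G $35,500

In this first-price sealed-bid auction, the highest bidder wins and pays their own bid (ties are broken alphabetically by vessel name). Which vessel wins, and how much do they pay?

Sorting bids: 53,200 (B) > 53,200 (D) > 47,400 (A) > 35,500 (G) > 15,500 (F) > 12,500 (C) > …
Tie at $53,200 → B wins by tie-break.
B is highest → pays own bid, $53,200.

B pays $53,200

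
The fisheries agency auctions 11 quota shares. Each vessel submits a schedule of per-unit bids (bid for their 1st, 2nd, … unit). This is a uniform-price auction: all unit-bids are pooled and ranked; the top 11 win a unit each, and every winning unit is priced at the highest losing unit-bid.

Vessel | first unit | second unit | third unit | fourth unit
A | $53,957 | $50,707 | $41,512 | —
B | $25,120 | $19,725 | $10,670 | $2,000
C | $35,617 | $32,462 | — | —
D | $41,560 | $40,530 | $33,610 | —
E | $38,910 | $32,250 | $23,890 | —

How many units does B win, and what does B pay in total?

Pooled unit-bids ranked (top 11): 53,957 (A-1), 50,707 (A-2), 41,560 (D-1), 41,512 (A-3), 40,530 (D-2), 38,910 (E-1), 35,617 (C-1), 33,610 (D-3), 32,462 (C-2), 32,250 (E-2), 25,120 (B-1)
The (k+1)-th unit-bid is $23,890.
B wins 1 unit(s) at $23,890 each.

B: 1 unit, pays $23,890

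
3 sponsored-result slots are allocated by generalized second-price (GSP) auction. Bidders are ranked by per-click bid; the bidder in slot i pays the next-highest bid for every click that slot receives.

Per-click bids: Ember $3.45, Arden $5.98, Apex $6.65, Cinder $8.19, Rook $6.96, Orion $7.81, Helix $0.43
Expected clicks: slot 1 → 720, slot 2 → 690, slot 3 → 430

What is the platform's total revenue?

Sorting advertisers: $8.19 (Cinder) > $7.81 (Orion) > $6.96 (Rook) > $6.65 (Apex) > …
Slot 1: Cinder pays $7.81 × 720 = $5623.20
Slot 2: Orion pays $6.96 × 690 = $4802.40
Slot 3: Rook pays $6.65 × 430 = $2859.50
Total = $13285.10

Total revenue: $13285.10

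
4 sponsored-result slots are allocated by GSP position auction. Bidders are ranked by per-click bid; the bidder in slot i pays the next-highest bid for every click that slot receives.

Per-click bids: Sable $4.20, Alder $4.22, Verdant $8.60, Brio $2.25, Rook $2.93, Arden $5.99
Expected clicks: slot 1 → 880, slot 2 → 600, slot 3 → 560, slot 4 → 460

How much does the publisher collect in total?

Per-click bids in order: $8.60 (Verdant) > $5.99 (Arden) > $4.22 (Alder) > $4.20 (Sable) > $2.93 (Rook) > …
Slot 1: Verdant pays $5.99 × 880 = $5271.20
Slot 2: Arden pays $4.22 × 600 = $2532.00
Slot 3: Alder pays $4.20 × 560 = $2352.00
Slot 4: Sable pays $2.93 × 460 = $1347.80
Total = $11503.00

Total revenue: $11503.00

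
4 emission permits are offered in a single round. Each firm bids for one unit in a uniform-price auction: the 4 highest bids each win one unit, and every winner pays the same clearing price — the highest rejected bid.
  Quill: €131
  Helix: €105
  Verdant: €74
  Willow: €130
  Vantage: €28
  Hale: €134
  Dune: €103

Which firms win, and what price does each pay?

Hale, Quill, Willow, Helix; each pays €103

Bids ranked high→low: 134 (Hale), 131 (Quill), 130 (Willow), 105 (Helix), 103 (Dune), 74 (Verdant), …
The 4 highest are Hale, Quill, Willow, Helix.
First losing bid is Dune's €103, which sets the uniform price.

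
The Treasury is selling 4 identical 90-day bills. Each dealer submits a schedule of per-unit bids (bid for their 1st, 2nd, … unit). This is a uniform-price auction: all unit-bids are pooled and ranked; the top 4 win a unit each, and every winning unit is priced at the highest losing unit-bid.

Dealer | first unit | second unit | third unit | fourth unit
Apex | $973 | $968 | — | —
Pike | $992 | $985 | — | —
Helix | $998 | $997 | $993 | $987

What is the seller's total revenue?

All unit-bids, highest first — top 4: 998 (Helix-1), 997 (Helix-2), 993 (Helix-3), 992 (Pike-1)
First bid not allocated: $987.
Allocation: Helix 3, Pike 1. Every unit priced at $987.
Revenue = 4 × 987 = $3,948.

Total revenue: $3,948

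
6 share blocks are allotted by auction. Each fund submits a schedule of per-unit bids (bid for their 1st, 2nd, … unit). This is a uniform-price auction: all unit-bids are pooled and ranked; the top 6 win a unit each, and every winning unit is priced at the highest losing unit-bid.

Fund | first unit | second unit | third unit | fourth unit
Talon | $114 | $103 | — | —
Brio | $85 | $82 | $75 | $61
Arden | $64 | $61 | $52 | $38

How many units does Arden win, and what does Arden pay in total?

Pooled unit-bids ranked (top 6): 114 (Talon-1), 103 (Talon-2), 85 (Brio-1), 82 (Brio-2), 75 (Brio-3), 64 (Arden-1)
Highest rejected unit-bid = $61.
Arden wins 1 unit(s) at $61 each.

Arden: 1 unit, pays $61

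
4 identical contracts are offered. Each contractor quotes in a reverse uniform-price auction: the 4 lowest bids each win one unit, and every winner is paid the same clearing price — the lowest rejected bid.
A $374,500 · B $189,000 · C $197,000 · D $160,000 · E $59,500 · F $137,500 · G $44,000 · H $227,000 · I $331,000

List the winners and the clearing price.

Sorting: 44,000 (G), 59,500 (E), 137,500 (F), 160,000 (D), 189,000 (B), 197,000 (C), …
Lowest 4: G, E, F, D.
Clearing price = lowest rejected bid = $189,000.

G, E, F, D; each is paid $189,000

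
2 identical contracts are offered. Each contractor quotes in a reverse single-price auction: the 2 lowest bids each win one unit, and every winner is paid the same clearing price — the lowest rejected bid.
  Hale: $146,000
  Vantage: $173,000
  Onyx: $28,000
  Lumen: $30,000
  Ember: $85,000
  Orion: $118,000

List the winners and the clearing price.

Ordering the bids: 28,000 (Onyx), 30,000 (Lumen), 85,000 (Ember), 118,000 (Orion), …
Winners (2 units): Onyx, Lumen.
First losing bid is Ember's $85,000, which sets the uniform price.

Onyx, Lumen; each is paid $85,000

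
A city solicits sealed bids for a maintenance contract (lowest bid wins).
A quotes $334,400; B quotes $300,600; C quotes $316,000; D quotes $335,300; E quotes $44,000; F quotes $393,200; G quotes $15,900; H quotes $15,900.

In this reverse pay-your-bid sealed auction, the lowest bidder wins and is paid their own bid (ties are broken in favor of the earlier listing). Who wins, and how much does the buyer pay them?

Bids ranked: 15,900 (G) < 15,900 (H) < 44,000 (E) < 300,600 (B) < 316,000 (C) < 334,400 (A) < …
G and H tie at $15,900; tie-break gives it to G.
G has the lowest bid and is paid exactly that: $15,900.

G is paid $15,900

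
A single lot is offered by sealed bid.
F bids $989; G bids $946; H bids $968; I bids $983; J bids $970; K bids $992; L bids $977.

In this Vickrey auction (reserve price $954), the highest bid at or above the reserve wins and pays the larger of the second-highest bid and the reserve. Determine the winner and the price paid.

K pays $989

Bids in order: 992 (K) > 989 (F) > 983 (I) > 977 (L) > 970 (J) > 968 (H) > …
Highest eligible bid: K at $992.
max(second-highest $989, reserve $954) = $989; the reserve does not bind.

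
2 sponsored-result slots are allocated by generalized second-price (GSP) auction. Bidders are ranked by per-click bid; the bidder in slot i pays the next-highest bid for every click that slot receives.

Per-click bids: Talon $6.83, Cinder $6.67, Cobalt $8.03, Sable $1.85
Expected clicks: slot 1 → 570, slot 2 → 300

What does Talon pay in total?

Ranked by bid: $8.03 (Cobalt) > $6.83 (Talon) > $6.67 (Cinder) > …
Talon holds slot 2 → pays next bid $6.67 × 300 clicks = $2001.00.

Talon pays $2001.00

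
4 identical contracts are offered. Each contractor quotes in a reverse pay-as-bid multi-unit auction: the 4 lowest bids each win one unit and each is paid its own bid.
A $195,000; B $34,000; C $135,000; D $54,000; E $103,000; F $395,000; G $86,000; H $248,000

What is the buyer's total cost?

Total cost: $277,000

Bids ranked low→high: 34,000 (B), 54,000 (D), 86,000 (G), 103,000 (E), 135,000 (C), 195,000 (A), …
Winners (4 units): B, D, G, E.
Total cost = 34,000 + 54,000 + 86,000 + 103,000 = $277,000.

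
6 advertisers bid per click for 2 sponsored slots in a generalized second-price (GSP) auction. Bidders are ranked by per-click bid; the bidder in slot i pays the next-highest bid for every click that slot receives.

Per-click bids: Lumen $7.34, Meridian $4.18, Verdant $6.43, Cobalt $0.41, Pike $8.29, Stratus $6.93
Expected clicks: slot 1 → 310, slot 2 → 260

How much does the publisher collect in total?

Total revenue: $4077.20

Per-click bids in order: $8.29 (Pike) > $7.34 (Lumen) > $6.93 (Stratus) > …
Slot 1: Pike pays $7.34 × 310 = $2275.40
Slot 2: Lumen pays $6.93 × 260 = $1801.80
Total = $4077.20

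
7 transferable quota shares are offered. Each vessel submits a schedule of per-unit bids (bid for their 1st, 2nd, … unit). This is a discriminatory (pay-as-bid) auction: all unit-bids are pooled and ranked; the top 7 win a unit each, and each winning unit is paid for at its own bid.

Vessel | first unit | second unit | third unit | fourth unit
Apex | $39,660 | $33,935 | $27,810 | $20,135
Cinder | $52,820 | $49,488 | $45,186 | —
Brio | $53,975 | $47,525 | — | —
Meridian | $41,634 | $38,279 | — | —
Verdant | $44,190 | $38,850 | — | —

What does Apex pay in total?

Apex pays $0

Pooled unit-bids ranked (top 7): 53,975 (Brio-1), 52,820 (Cinder-1), 49,488 (Cinder-2), 47,525 (Brio-2), 45,186 (Cinder-3), 44,190 (Verdant-1), 41,634 (Meridian-1)
Next rejected bid: $39,660 (not a price — pay-as-bid).
Apex wins no units.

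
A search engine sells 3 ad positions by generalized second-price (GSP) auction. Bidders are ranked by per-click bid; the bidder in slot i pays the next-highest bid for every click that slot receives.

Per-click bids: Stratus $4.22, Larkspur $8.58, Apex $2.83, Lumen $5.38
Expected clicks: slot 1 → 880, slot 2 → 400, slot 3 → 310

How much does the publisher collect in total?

Sorting advertisers: $8.58 (Larkspur) > $5.38 (Lumen) > $4.22 (Stratus) > $2.83 (Apex)
Slot 1: Larkspur pays $5.38 × 880 = $4734.40
Slot 2: Lumen pays $4.22 × 400 = $1688.00
Slot 3: Stratus pays $2.83 × 310 = $877.30
Total = $7299.70

Total revenue: $7299.70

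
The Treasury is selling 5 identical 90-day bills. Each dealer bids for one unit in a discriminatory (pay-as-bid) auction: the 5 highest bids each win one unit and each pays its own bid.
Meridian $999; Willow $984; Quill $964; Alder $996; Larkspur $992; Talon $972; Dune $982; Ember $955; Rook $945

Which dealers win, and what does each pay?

Meridian $999, Alder $996, Larkspur $992, Willow $984, Dune $982

Sorting: 999 (Meridian), 996 (Alder), 992 (Larkspur), 984 (Willow), 982 (Dune), 972 (Talon), 964 (Quill), …
Top 5: Meridian, Alder, Larkspur, Willow, Dune.
Each winner pays its own bid: Meridian $999, Alder $996, Larkspur $992, Willow $984, Dune $982.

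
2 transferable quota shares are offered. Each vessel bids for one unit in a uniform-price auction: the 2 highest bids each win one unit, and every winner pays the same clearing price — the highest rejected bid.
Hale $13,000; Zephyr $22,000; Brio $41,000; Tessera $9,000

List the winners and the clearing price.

Sorting: 41,000 (Brio), 22,000 (Zephyr), 13,000 (Hale), 9,000 (Tessera)
The 2 highest are Brio, Zephyr.
Highest unsuccessful bid: $13,000 → clearing price.

Brio, Zephyr; each pays $13,000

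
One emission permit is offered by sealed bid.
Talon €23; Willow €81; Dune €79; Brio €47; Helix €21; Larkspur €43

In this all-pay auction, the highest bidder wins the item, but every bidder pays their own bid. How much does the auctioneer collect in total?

All-pay auction: the highest bidder wins the item, but every bidder pays their own bid.
Bids in order: 81 (Willow) > 79 (Dune) > 47 (Brio) > 43 (Larkspur) > 23 (Talon) > 21 (Helix)
Willow wins with the top bid; all bids are sunk regardless.
Every bidder forfeits their bid regardless of winning.
Revenue = 23 + 81 + 79 + 47 + 21 + 43 = €294.

Total revenue: €294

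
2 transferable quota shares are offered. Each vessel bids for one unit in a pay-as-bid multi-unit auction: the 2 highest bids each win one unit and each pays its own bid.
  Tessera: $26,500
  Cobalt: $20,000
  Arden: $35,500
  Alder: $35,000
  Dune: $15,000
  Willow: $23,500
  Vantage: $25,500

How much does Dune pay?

Bids ranked high→low: 35,500 (Arden), 35,000 (Alder), 26,500 (Tessera), 25,500 (Vantage), …
Winners (2 units): Arden, Alder.
Dune does not win → $0.

Dune pays $0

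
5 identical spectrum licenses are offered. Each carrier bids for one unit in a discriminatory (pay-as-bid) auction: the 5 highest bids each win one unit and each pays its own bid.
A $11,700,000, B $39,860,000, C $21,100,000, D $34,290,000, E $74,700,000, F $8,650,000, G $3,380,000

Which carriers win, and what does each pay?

Ordering the bids: 74,700,000 (E), 39,860,000 (B), 34,290,000 (D), 21,100,000 (C), 11,700,000 (A), 8,650,000 (F), 3,380,000 (G)
Winners (5 units): E, B, D, C, A.
Each winner pays its own bid: E $74,700,000, B $39,860,000, D $34,290,000, C $21,100,000, A $11,700,000.

E $74,700,000, B $39,860,000, D $34,290,000, C $21,100,000, A $11,700,000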